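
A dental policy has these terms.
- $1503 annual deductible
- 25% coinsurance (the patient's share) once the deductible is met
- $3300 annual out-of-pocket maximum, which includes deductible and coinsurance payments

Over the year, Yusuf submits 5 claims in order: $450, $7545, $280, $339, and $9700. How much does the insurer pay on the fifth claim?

#1 ($450): entire amount goes to the deductible. Cost to patient: $450. OOP to date $450. Insurer: $450 − $450 = $0.
#2 ($7545): $1053 to deductible, leaving $6492; 25% of $6492 = $1623. Patient owes $2676 (running OOP $3126). Plan pays $7545 − $2676 = $4869.
#3 ($280): 25% coinsurance on $280 = $70. Patient owes $70 (running OOP $3196). Insurer: $280 − $70 = $210.
#4 ($339): deductible already satisfied, so patient's share is 25% × $339 = $84.75. Patient owes $84.75 (running OOP $3280.75). Insurer: $339 − $84.75 = $254.25.
#5 ($9700): deductible met; 25% of $9700 = $2425. Adding that to $3280.75 gives $5705.75, past the $3300 cap; patient pays only $3300 − $3280.75 = $19.25. Plan pays $9700 − $19.25 = $9680.75.

$9680.75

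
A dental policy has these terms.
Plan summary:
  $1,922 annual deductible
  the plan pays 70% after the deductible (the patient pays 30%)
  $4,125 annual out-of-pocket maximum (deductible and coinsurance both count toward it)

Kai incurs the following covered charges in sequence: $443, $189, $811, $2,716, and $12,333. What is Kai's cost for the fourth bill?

Bill 1, $443: fully absorbed by the deductible. Patient owes $443 (running OOP $443).
Bill 2, $189: all of it applies to the deductible. Patient owes $189 (running OOP $632).
Bill 3, $811: all of it applies to the deductible. Patient pays $811; OOP now $1,443.
Bill 4, $2,716: $479 finishes the deductible; $2,237 goes to coinsurance; patient's 30% is $671.10. Cost to patient: $1,150.10. OOP to date $2,593.10.

$1,150.10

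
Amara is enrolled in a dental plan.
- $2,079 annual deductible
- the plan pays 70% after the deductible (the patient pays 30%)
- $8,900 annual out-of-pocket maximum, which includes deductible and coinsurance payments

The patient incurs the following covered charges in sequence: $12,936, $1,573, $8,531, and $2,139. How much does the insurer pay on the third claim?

Claim 1 ($12,936): $2,079 to deductible, leaving $10,857; coinsurance $10,857 × 30% = $3,257.10. Patient pays $5,336.10; OOP now $5,336.10. Plan pays $12,936 − $5,336.10 = $7,599.90.
Claim 2 ($1,573): 30% coinsurance on $1,573 = $471.90. Patient pays $471.90; OOP now $5,808. Insurer: $1,573 − $471.90 = $1,101.10.
Claim 3 ($8,531): deductible already satisfied, so patient's share is 30% × $8,531 = $2,559.30. Cost to patient: $2,559.30. OOP to date $8,367.30. Insurer: $8,531 − $2,559.30 = $5,971.70.

$5,971.70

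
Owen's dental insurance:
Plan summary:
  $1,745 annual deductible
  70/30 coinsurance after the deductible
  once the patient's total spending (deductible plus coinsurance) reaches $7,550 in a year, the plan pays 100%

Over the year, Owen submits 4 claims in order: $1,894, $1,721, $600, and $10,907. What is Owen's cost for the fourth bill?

$3,272.10

#1 ($1,894): $1,745 finishes the deductible; $149 goes to coinsurance; patient's 30% is $44.70. Patient pays $1,789.70; OOP now $1,789.70.
#2 ($1,721): deductible met; 30% of $1,721 = $516.30. Patient owes $516.30 (running OOP $2,306).
#3 ($600): deductible met; 30% of $600 = $180. Patient owes $180 (running OOP $2,486).
#4 ($10,907): deductible met; 30% of $10,907 = $3,272.10. Cost to patient: $3,272.10. OOP to date $5,758.10.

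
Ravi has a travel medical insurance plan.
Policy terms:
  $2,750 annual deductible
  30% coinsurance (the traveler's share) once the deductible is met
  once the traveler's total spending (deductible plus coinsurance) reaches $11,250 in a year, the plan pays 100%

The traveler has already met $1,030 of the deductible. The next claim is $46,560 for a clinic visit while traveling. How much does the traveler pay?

$10,220

Remaining deductible: $2,750 − $1,030 = $1,720.
The remaining $44,840 (= $46,560 − $1,720) moves to coinsurance.
30% of $44,840 = $13,452 falls to the traveler.
Traveler responsibility before any cap: $1,720 + $13,452 = $15,172.
Adding $15,172 to the $1,030 already spent would give $16,202, which exceeds the $11,250 cap; the traveler pays just $11,250 − $1,030 = $10,220.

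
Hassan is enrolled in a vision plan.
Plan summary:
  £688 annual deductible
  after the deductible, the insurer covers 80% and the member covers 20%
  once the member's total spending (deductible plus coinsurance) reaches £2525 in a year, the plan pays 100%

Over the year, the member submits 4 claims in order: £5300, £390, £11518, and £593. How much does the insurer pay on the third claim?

Claim 1 (£5300): £688 to deductible, leaving £4612; 20% of £4612 = £922.40. Member owes £1610.40 (running OOP £1610.40). Insurer: £5300 − £1610.40 = £3689.60.
Claim 2 (£390): deductible met; 20% of £390 = £78. Member pays £78; OOP now £1688.40. Insurer: £390 − £78 = £312.
Claim 3 (£11518): deductible met; 20% of £11518 = £2303.60. Adding that to £1688.40 gives £3992, past the £2525 cap; member pays only £2525 − £1688.40 = £836.60. Insurer: £11518 − £836.60 = £10681.40.

£10681.40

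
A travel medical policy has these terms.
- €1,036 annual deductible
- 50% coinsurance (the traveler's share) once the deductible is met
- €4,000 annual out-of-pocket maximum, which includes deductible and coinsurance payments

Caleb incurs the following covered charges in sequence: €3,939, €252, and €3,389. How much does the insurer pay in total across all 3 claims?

#1 (€3,939): €1,036 finishes the deductible; €2,903 goes to coinsurance; coinsurance €2,903 × 50% = €1,451.50. Cost to traveler: €2,487.50. OOP to date €2,487.50. Insurer: €3,939 − €2,487.50 = €1,451.50.
#2 (€252): deductible already satisfied, so traveler's share is 50% × €252 = €126. Traveler pays €126; OOP now €2,613.50. Insurer: €252 − €126 = €126.
#3 (€3,389): 50% coinsurance on €3,389 = €1,694.50. That would push OOP to €4,308, over the €4,000 cap, so traveler pays €4,000 − €2,613.50 = €1,386.50. Plan pays €3,389 − €1,386.50 = €2,002.50.
Insurer total = bills − traveler's total = €7,580 − €4,000 = €3,580.

€3,580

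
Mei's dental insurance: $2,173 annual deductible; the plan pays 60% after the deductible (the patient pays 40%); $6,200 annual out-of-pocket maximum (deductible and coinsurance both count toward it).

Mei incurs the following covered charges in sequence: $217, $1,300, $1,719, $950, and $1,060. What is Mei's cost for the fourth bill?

$380

Claim 1 ($217): all of it applies to the deductible. Patient pays $217; OOP now $217.
Claim 2 ($1,300): fully absorbed by the deductible. Patient owes $1,300 (running OOP $1,517).
Claim 3 ($1,719): $656 to deductible, leaving $1,063; patient's 40% is $425.20. Cost to patient: $1,081.20. OOP to date $2,598.20.
Claim 4 ($950): 40% coinsurance on $950 = $380. Patient pays $380; OOP now $2,978.20.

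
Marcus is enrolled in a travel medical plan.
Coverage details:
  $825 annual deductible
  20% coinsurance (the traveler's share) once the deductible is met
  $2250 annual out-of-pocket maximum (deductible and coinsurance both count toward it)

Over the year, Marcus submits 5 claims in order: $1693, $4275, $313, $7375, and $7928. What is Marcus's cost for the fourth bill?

Bill 1, $1693: deductible takes $825, $868 remains; 20% of $868 = $173.60. Cost to traveler: $998.60. OOP to date $998.60.
Bill 2, $4275: deductible met; 20% of $4275 = $855. Cost to traveler: $855. OOP to date $1853.60.
Bill 3, $313: 20% coinsurance on $313 = $62.60. Cost to traveler: $62.60. OOP to date $1916.20.
Bill 4, $7375: 20% coinsurance on $7375 = $1475. Adding that to $1916.20 gives $3391.20, past the $2250 cap; traveler pays only $2250 − $1916.20 = $333.80.

$333.80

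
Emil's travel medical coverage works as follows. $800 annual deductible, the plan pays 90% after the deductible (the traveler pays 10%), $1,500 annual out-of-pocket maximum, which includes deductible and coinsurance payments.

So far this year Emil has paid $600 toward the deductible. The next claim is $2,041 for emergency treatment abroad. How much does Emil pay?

$600 of the $800 deductible is already met, leaving $200.
After the $200 deductible portion, $2,041 − $200 = $1,841 is subject to coinsurance.
10% of $1,841 = $184.10 falls to the traveler.
That puts the traveler's cost at $200 + $184.10 = $384.10 before any cap.
Cumulative spending $600 + $384.10 = $984.10 stays under the $1,500 maximum.

$384.10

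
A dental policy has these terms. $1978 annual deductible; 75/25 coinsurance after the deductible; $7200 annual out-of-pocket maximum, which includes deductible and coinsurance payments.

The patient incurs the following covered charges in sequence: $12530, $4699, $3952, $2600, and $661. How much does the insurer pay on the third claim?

Claim 1 — $12530: $1978 finishes the deductible; $10552 goes to coinsurance; patient's 25% is $2638. Patient pays $4616; OOP now $4616. Insurer: $12530 − $4616 = $7914.
Claim 2 — $4699: 25% coinsurance on $4699 = $1174.75. Patient owes $1174.75 (running OOP $5790.75). Plan pays $4699 − $1174.75 = $3524.25.
Claim 3 — $3952: 25% coinsurance on $3952 = $988. Patient pays $988; OOP now $6778.75. Plan pays $3952 − $988 = $2964.

$2964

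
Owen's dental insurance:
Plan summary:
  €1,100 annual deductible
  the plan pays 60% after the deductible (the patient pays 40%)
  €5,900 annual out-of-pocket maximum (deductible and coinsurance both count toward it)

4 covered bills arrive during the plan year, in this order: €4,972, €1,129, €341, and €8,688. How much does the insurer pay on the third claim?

#1 (€4,972): deductible takes €1,100, €3,872 remains; patient's 40% is €1,548.80. Cost to patient: €2,648.80. OOP to date €2,648.80. Plan pays €4,972 − €2,648.80 = €2,323.20.
#2 (€1,129): deductible already satisfied, so patient's share is 40% × €1,129 = €451.60. Patient pays €451.60; OOP now €3,100.40. Plan pays €1,129 − €451.60 = €677.40.
#3 (€341): deductible met; 40% of €341 = €136.40. Cost to patient: €136.40. OOP to date €3,236.80. Insurer: €341 − €136.40 = €204.60.

€204.60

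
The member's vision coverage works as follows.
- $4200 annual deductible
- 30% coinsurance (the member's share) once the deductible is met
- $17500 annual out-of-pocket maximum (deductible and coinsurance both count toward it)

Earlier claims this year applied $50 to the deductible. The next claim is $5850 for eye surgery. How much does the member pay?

$4660

Remaining deductible: $4200 − $50 = $4150.
That leaves $5850 − $4150 = $1700 for coinsurance.
30% of $1700 = $510 falls to the member.
That puts the member's cost at $4150 + $510 = $4660 before any cap.
Year-to-date out-of-pocket becomes $50 + $4660 = $4710, still under the $17500 maximum, so no cap applies.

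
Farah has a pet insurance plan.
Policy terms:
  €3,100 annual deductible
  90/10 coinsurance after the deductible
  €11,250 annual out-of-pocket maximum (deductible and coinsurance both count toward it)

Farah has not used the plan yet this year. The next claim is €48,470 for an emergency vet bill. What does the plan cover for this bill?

Nothing has been paid toward the €3,100 deductible, so the first €3,100 of this charge is applied there.
After the €3,100 deductible portion, €48,470 − €3,100 = €45,370 is subject to coinsurance.
Owner's 10% share of €45,370 is €4,537.
So the owner owes €3,100 + €4,537 = €7,637 before any cap.
Cumulative spending €0 + €7,637 = €7,637 stays under the €11,250 maximum.
Insurer pays the balance: €48,470 − €7,637 = €40,833.

€40,833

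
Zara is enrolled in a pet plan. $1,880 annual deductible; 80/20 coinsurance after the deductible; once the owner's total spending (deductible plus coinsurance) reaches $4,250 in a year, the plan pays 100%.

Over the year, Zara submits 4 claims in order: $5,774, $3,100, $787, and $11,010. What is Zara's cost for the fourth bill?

#1 ($5,774): $1,880 to deductible, leaving $3,894; coinsurance $3,894 × 20% = $778.80. Owner pays $2,658.80; OOP now $2,658.80.
#2 ($3,100): deductible met; 20% of $3,100 = $620. Owner owes $620 (running OOP $3,278.80).
#3 ($787): 20% coinsurance on $787 = $157.40. Owner owes $157.40 (running OOP $3,436.20).
#4 ($11,010): 20% coinsurance on $11,010 = $2,202. Adding that to $3,436.20 gives $5,638.20, past the $4,250 cap; owner pays only $4,250 − $3,436.20 = $813.80.

$813.80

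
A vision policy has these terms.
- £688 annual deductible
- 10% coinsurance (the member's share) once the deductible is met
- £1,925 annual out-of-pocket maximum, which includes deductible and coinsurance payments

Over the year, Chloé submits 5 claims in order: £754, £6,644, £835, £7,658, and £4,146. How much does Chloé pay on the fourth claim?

£482.50

Claim 1 — £754: £688 to deductible, leaving £66; member's 10% is £6.60. Member pays £694.60; OOP now £694.60.
Claim 2 — £6,644: 10% coinsurance on £6,644 = £664.40. Cost to member: £664.40. OOP to date £1,359.
Claim 3 — £835: 10% coinsurance on £835 = £83.50. Cost to member: £83.50. OOP to date £1,442.50.
Claim 4 — £7,658: deductible already satisfied, so member's share is 10% × £7,658 = £765.80. That would push OOP to £2,208.30, over the £1,925 cap, so member pays £1,925 − £1,442.50 = £482.50.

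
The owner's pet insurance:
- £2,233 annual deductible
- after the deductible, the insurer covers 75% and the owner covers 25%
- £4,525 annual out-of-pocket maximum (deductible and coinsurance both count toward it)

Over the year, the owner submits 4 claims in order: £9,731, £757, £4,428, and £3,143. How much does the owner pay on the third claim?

Bill 1, £9,731: £2,233 to deductible, leaving £7,498; 25% of £7,498 = £1,874.50. Owner owes £4,107.50 (running OOP £4,107.50).
Bill 2, £757: deductible already satisfied, so owner's share is 25% × £757 = £189.25. Owner pays £189.25; OOP now £4,296.75.
Bill 3, £4,428: 25% coinsurance on £4,428 = £1,107. OOP would hit £5,403.75 > £4,525, so the cap limits the owner to £4,525 − £4,296.75 = £228.25.

£228.25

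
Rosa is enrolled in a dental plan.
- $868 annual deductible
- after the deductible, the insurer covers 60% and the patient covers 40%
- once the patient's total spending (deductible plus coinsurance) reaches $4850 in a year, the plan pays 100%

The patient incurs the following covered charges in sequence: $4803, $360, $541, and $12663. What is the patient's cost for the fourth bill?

#1 ($4803): $868 to deductible, leaving $3935; 40% of $3935 = $1574. Patient owes $2442 (running OOP $2442).
#2 ($360): 40% coinsurance on $360 = $144. Patient pays $144; OOP now $2586.
#3 ($541): deductible met; 40% of $541 = $216.40. Cost to patient: $216.40. OOP to date $2802.40.
#4 ($12663): 40% coinsurance on $12663 = $5065.20. OOP would hit $7867.60 > $4850, so the cap limits the patient to $4850 − $2802.40 = $2047.60.

$2047.60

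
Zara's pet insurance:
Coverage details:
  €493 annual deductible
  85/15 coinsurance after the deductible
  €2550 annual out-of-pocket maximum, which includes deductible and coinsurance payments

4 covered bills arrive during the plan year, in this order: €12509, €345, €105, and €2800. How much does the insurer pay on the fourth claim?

Claim 1 (€12509): €493 finishes the deductible; €12016 goes to coinsurance; 15% of €12016 = €1802.40. Owner pays €2295.40; OOP now €2295.40. Plan pays €12509 − €2295.40 = €10213.60.
Claim 2 (€345): 15% coinsurance on €345 = €51.75. Cost to owner: €51.75. OOP to date €2347.15. Plan pays €345 − €51.75 = €293.25.
Claim 3 (€105): deductible met; 15% of €105 = €15.75. Owner owes €15.75 (running OOP €2362.90). Plan pays €105 − €15.75 = €89.25.
Claim 4 (€2800): deductible met; 15% of €2800 = €420. That would push OOP to €2782.90, over the €2550 cap, so owner pays €2550 − €2362.90 = €187.10. Plan pays €2800 − €187.10 = €2612.90.

€2612.90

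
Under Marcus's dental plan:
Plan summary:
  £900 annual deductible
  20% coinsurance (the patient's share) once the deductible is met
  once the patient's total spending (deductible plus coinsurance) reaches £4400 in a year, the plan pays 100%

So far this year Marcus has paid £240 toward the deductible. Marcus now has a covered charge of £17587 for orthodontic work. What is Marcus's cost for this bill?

Deductible still to meet: £900 − £240 = £660.
After the £660 deductible portion, £17587 − £660 = £16927 is subject to coinsurance.
20% of £16927 = £3385.40 falls to the patient.
That puts the patient's cost at £660 + £3385.40 = £4045.40 before any cap.
Cumulative spending £240 + £4045.40 = £4285.40 stays under the £4400 maximum.

£4045.40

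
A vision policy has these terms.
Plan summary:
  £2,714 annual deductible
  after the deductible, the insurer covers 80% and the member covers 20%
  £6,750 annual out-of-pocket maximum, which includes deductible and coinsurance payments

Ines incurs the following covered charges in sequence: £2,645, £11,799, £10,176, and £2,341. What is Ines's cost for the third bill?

Bill 1, £2,645: fully absorbed by the deductible. Member pays £2,645; OOP now £2,645.
Bill 2, £11,799: £69 finishes the deductible; £11,730 goes to coinsurance; 20% of £11,730 = £2,346. Member owes £2,415 (running OOP £5,060).
Bill 3, £10,176: deductible already satisfied, so member's share is 20% × £10,176 = £2,035.20. Adding that to £5,060 gives £7,095.20, past the £6,750 cap; member pays only £6,750 − £5,060 = £1,690.

£1,690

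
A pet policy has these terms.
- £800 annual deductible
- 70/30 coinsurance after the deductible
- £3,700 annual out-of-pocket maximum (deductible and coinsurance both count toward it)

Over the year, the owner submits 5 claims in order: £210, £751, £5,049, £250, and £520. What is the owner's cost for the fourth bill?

Bill 1, £210: entire amount goes to the deductible. Owner owes £210 (running OOP £210).
Bill 2, £751: deductible takes £590, £161 remains; 30% of £161 = £48.30. Owner owes £638.30 (running OOP £848.30).
Bill 3, £5,049: deductible met; 30% of £5,049 = £1,514.70. Owner owes £1,514.70 (running OOP £2,363).
Bill 4, £250: deductible already satisfied, so owner's share is 30% × £250 = £75. Cost to owner: £75. OOP to date £2,438.

£75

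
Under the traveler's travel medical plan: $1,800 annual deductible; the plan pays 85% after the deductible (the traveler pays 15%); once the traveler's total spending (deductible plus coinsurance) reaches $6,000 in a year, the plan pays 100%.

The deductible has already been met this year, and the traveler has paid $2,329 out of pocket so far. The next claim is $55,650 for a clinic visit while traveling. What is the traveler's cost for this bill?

$3,671

With the deductible met, the entire $55,650 is subject to coinsurance.
Traveler's 15% share of $55,650 is $8,347.50.
Year-to-date out-of-pocket would reach $2,329 + $8,347.50 = $10,676.50, above the $6,000 maximum, so the traveler pays only $6,000 − $2,329 = $3,671.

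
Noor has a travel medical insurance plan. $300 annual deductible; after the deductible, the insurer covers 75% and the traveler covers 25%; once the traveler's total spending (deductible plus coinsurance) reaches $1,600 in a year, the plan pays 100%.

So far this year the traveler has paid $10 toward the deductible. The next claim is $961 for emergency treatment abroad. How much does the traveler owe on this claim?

$457.75

Deductible still to meet: $300 − $10 = $290.
The remaining $671 (= $961 − $290) moves to coinsurance.
Traveler's 25% share of $671 is $167.75.
That puts the traveler's cost at $290 + $167.75 = $457.75 before any cap.
Cumulative spending $10 + $457.75 = $467.75 stays under the $1,600 maximum.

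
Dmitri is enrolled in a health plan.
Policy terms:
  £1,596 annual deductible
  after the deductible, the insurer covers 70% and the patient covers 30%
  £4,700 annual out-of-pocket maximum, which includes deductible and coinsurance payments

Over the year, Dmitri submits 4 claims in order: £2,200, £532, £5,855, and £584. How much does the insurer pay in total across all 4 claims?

£5,302.50

Claim 1 (£2,200): deductible takes £1,596, £604 remains; 30% of £604 = £181.20. Patient owes £1,777.20 (running OOP £1,777.20). Plan pays £2,200 − £1,777.20 = £422.80.
Claim 2 (£532): deductible met; 30% of £532 = £159.60. Patient pays £159.60; OOP now £1,936.80. Plan pays £532 − £159.60 = £372.40.
Claim 3 (£5,855): deductible met; 30% of £5,855 = £1,756.50. Patient owes £1,756.50 (running OOP £3,693.30). Plan pays £5,855 − £1,756.50 = £4,098.50.
Claim 4 (£584): deductible met; 30% of £584 = £175.20. Patient pays £175.20; OOP now £3,868.50. Insurer: £584 − £175.20 = £408.80.
Insurer total: £422.80 + £372.40 + £4,098.50 + £408.80 = £5,302.50.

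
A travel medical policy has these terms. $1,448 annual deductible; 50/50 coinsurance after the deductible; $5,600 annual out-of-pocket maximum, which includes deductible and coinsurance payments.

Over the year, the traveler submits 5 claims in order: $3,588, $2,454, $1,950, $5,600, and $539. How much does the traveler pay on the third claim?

$975

#1 ($3,588): $1,448 to deductible, leaving $2,140; 50% of $2,140 = $1,070. Traveler pays $2,518; OOP now $2,518.
#2 ($2,454): 50% coinsurance on $2,454 = $1,227. Traveler owes $1,227 (running OOP $3,745).
#3 ($1,950): deductible already satisfied, so traveler's share is 50% × $1,950 = $975. Cost to traveler: $975. OOP to date $4,720.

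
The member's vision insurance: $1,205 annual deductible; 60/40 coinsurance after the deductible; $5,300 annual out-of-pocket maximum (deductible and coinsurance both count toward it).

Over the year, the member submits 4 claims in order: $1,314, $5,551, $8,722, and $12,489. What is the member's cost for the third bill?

#1 ($1,314): $1,205 finishes the deductible; $109 goes to coinsurance; coinsurance $109 × 40% = $43.60. Member pays $1,248.60; OOP now $1,248.60.
#2 ($5,551): deductible already satisfied, so member's share is 40% × $5,551 = $2,220.40. Member owes $2,220.40 (running OOP $3,469).
#3 ($8,722): 40% coinsurance on $8,722 = $3,488.80. Adding that to $3,469 gives $6,957.80, past the $5,300 cap; member pays only $5,300 − $3,469 = $1,831.

$1,831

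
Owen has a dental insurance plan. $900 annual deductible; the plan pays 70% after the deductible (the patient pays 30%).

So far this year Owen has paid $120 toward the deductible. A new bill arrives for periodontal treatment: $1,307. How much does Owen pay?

Remaining deductible: $900 − $120 = $780.
After the $780 deductible portion, $1,307 − $780 = $527 is subject to coinsurance.
30% of $527 = $158.10 falls to the patient.
Patient responsibility: $780 + $158.10 = $938.10.

$938.10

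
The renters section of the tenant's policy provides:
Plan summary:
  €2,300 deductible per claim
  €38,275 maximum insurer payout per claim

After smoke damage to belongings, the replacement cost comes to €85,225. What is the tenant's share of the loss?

€46,950

Less the €2,300 deductible: €85,225 − €2,300 = €82,925.
Since €82,925 > €38,275, the payout is capped at €38,275.
Tenant's share is the uncovered remainder: €85,225 − €38,275 = €46,950.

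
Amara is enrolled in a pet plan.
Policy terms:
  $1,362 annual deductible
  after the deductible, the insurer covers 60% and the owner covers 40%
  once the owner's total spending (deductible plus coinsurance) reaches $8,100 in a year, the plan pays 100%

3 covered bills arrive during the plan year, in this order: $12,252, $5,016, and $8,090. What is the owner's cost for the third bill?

$375.60

Claim 1 — $12,252: deductible takes $1,362, $10,890 remains; coinsurance $10,890 × 40% = $4,356. Owner pays $5,718; OOP now $5,718.
Claim 2 — $5,016: deductible already satisfied, so owner's share is 40% × $5,016 = $2,006.40. Owner pays $2,006.40; OOP now $7,724.40.
Claim 3 — $8,090: deductible already satisfied, so owner's share is 40% × $8,090 = $3,236. Adding that to $7,724.40 gives $10,960.40, past the $8,100 cap; owner pays only $8,100 − $7,724.40 = $375.60.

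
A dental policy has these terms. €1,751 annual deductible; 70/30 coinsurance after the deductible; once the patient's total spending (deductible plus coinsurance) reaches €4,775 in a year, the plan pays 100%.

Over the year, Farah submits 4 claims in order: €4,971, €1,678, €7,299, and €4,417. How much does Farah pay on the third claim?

Claim 1 — €4,971: €1,751 to deductible, leaving €3,220; coinsurance €3,220 × 30% = €966. Patient pays €2,717; OOP now €2,717.
Claim 2 — €1,678: 30% coinsurance on €1,678 = €503.40. Patient pays €503.40; OOP now €3,220.40.
Claim 3 — €7,299: deductible already satisfied, so patient's share is 30% × €7,299 = €2,189.70. OOP would hit €5,410.10 > €4,775, so the cap limits the patient to €4,775 − €3,220.40 = €1,554.60.

€1,554.60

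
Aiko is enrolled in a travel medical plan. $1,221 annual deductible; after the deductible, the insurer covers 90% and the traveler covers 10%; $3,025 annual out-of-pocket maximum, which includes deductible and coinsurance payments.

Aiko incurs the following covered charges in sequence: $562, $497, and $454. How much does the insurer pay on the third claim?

#1 ($562): all of it applies to the deductible. Traveler owes $562 (running OOP $562). Insurer: $562 − $562 = $0.
#2 ($497): fully absorbed by the deductible. Traveler owes $497 (running OOP $1,059). Plan pays $497 − $497 = $0.
#3 ($454): deductible takes $162, $292 remains; traveler's 10% is $29.20. Traveler owes $191.20 (running OOP $1,250.20). Insurer: $454 − $191.20 = $262.80.

$262.80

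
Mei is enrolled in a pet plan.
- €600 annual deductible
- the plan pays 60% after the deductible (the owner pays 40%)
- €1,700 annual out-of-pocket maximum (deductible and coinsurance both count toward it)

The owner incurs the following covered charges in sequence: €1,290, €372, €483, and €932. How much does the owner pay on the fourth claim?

#1 (€1,290): €600 finishes the deductible; €690 goes to coinsurance; coinsurance €690 × 40% = €276. Owner pays €876; OOP now €876.
#2 (€372): 40% coinsurance on €372 = €148.80. Owner owes €148.80 (running OOP €1,024.80).
#3 (€483): deductible already satisfied, so owner's share is 40% × €483 = €193.20. Owner pays €193.20; OOP now €1,218.
#4 (€932): 40% coinsurance on €932 = €372.80. Cost to owner: €372.80. OOP to date €1,590.80.

€372.80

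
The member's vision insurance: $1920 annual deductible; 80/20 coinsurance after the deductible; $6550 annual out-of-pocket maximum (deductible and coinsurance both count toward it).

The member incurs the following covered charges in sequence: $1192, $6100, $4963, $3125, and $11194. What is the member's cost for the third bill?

Bill 1, $1192: all of it applies to the deductible. Member owes $1192 (running OOP $1192).
Bill 2, $6100: $728 to deductible, leaving $5372; coinsurance $5372 × 20% = $1074.40. Cost to member: $1802.40. OOP to date $2994.40.
Bill 3, $4963: 20% coinsurance on $4963 = $992.60. Member pays $992.60; OOP now $3987.

$992.60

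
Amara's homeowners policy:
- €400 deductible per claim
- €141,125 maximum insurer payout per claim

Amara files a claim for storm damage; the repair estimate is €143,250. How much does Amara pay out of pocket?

€2,125

After the deductible, €143,250 − €400 = €142,850 remains.
€142,850 exceeds the €141,125 limit, so the insurer pays the limit: €141,125.
Homeowner's share is the uncovered remainder: €143,250 − €141,125 = €2,125.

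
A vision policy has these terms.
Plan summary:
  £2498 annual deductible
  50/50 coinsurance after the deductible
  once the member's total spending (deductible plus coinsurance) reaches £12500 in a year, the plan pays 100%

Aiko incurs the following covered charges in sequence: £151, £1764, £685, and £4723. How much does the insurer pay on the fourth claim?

£2361.50

Claim 1 (£151): all of it applies to the deductible. Member pays £151; OOP now £151. Plan pays £151 − £151 = £0.
Claim 2 (£1764): all of it applies to the deductible. Member pays £1764; OOP now £1915. Insurer: £1764 − £1764 = £0.
Claim 3 (£685): £583 to deductible, leaving £102; member's 50% is £51. Member owes £634 (running OOP £2549). Insurer: £685 − £634 = £51.
Claim 4 (£4723): deductible met; 50% of £4723 = £2361.50. Member pays £2361.50; OOP now £4910.50. Plan pays £4723 − £2361.50 = £2361.50.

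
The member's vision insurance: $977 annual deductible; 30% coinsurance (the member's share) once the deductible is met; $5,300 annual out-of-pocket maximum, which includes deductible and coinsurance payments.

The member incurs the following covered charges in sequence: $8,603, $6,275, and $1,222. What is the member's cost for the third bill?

$152.70

Claim 1 ($8,603): deductible takes $977, $7,626 remains; coinsurance $7,626 × 30% = $2,287.80. Cost to member: $3,264.80. OOP to date $3,264.80.
Claim 2 ($6,275): 30% coinsurance on $6,275 = $1,882.50. Member owes $1,882.50 (running OOP $5,147.30).
Claim 3 ($1,222): 30% coinsurance on $1,222 = $366.60. OOP would hit $5,513.90 > $5,300, so the cap limits the member to $5,300 − $5,147.30 = $152.70.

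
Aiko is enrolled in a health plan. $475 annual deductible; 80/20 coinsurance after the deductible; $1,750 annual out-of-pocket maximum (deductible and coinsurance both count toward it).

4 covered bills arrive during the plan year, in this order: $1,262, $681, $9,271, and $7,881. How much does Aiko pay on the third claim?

#1 ($1,262): deductible takes $475, $787 remains; patient's 20% is $157.40. Patient pays $632.40; OOP now $632.40.
#2 ($681): 20% coinsurance on $681 = $136.20. Cost to patient: $136.20. OOP to date $768.60.
#3 ($9,271): 20% coinsurance on $9,271 = $1,854.20. That would push OOP to $2,622.80, over the $1,750 cap, so patient pays $1,750 − $768.60 = $981.40.

$981.40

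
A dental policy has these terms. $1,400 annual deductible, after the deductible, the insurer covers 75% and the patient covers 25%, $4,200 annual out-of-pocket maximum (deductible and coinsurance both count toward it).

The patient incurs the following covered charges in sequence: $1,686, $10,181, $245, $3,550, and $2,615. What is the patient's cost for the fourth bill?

$122

Bill 1, $1,686: $1,400 to deductible, leaving $286; coinsurance $286 × 25% = $71.50. Patient pays $1,471.50; OOP now $1,471.50.
Bill 2, $10,181: deductible met; 25% of $10,181 = $2,545.25. Patient pays $2,545.25; OOP now $4,016.75.
Bill 3, $245: deductible met; 25% of $245 = $61.25. Patient pays $61.25; OOP now $4,078.
Bill 4, $3,550: 25% coinsurance on $3,550 = $887.50. That would push OOP to $4,965.50, over the $4,200 cap, so patient pays $4,200 − $4,078 = $122.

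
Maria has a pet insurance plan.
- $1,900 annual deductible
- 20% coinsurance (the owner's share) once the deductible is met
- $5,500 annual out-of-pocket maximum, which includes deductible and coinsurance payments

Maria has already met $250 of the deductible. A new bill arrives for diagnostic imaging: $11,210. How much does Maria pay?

$3,562

Remaining deductible: $1,900 − $250 = $1,650.
That leaves $11,210 − $1,650 = $9,560 for coinsurance.
Coinsurance: $9,560 × 20% = $1,912.
Owner responsibility before any cap: $1,650 + $1,912 = $3,562.
Year-to-date out-of-pocket becomes $250 + $3,562 = $3,812, still under the $5,500 maximum, so no cap applies.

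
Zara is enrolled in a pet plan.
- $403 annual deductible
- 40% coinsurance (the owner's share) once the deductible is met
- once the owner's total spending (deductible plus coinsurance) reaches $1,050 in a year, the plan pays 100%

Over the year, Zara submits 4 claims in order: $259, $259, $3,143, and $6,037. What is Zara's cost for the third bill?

$601

Claim 1 ($259): entire amount goes to the deductible. Owner owes $259 (running OOP $259).
Claim 2 ($259): $144 to deductible, leaving $115; owner's 40% is $46. Owner pays $190; OOP now $449.
Claim 3 ($3,143): 40% coinsurance on $3,143 = $1,257.20. That would push OOP to $1,706.20, over the $1,050 cap, so owner pays $1,050 − $449 = $601.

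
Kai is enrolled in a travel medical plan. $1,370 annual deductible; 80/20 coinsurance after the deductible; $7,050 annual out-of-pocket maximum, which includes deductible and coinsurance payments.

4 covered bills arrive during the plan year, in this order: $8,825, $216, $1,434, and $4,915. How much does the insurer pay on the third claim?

Claim 1 — $8,825: deductible takes $1,370, $7,455 remains; coinsurance $7,455 × 20% = $1,491. Cost to traveler: $2,861. OOP to date $2,861. Insurer: $8,825 − $2,861 = $5,964.
Claim 2 — $216: 20% coinsurance on $216 = $43.20. Cost to traveler: $43.20. OOP to date $2,904.20. Insurer: $216 − $43.20 = $172.80.
Claim 3 — $1,434: deductible already satisfied, so traveler's share is 20% × $1,434 = $286.80. Traveler owes $286.80 (running OOP $3,191). Plan pays $1,434 − $286.80 = $1,147.20.

$1,147.20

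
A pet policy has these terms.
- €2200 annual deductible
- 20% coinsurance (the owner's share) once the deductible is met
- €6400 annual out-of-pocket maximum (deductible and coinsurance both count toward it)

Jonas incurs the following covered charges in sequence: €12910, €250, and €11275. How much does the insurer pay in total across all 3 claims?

Claim 1 — €12910: deductible takes €2200, €10710 remains; owner's 20% is €2142. Cost to owner: €4342. OOP to date €4342. Plan pays €12910 − €4342 = €8568.
Claim 2 — €250: deductible already satisfied, so owner's share is 20% × €250 = €50. Owner pays €50; OOP now €4392. Insurer: €250 − €50 = €200.
Claim 3 — €11275: deductible already satisfied, so owner's share is 20% × €11275 = €2255. Adding that to €4392 gives €6647, past the €6400 cap; owner pays only €6400 − €4392 = €2008. Plan pays €11275 − €2008 = €9267.
Insurer total: €8568 + €200 + €9267 = €18035.

€18035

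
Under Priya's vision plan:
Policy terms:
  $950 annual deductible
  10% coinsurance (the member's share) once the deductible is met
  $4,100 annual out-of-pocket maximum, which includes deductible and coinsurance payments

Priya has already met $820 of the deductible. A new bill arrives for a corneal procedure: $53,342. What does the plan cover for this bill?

$50,062

Deductible still to meet: $950 − $820 = $130.
The remaining $53,212 (= $53,342 − $130) moves to coinsurance.
Member's 10% share of $53,212 is $5,321.20.
Member responsibility before any cap: $130 + $5,321.20 = $5,451.20.
That would bring total out-of-pocket to $6,271.20, past the $4,100 cap. The member is capped at $4,100 − $820 = $3,280 on this claim.
The insurer covers the remainder: $53,342 − $3,280 = $50,062.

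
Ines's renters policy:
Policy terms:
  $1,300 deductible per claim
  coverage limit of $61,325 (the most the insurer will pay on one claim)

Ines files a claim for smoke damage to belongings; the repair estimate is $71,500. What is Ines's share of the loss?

$10,175

After the deductible, $71,500 − $1,300 = $70,200 remains.
The $61,325 per-incident cap binds; insurer pays $61,325.
Out of pocket: $71,500 − $61,325 = $10,175.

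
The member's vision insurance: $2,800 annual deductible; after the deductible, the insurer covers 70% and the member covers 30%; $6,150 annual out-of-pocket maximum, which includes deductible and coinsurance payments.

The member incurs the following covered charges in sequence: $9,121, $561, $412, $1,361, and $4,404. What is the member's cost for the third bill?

$123.60

Claim 1 — $9,121: deductible takes $2,800, $6,321 remains; member's 30% is $1,896.30. Member pays $4,696.30; OOP now $4,696.30.
Claim 2 — $561: 30% coinsurance on $561 = $168.30. Member owes $168.30 (running OOP $4,864.60).
Claim 3 — $412: deductible met; 30% of $412 = $123.60. Member pays $123.60; OOP now $4,988.20.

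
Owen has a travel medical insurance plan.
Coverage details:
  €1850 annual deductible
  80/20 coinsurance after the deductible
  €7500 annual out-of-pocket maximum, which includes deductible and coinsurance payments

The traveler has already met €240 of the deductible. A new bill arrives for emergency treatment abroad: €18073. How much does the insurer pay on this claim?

€13170.40

€240 of the €1850 deductible is already met, leaving €1610.
After the €1610 deductible portion, €18073 − €1610 = €16463 is subject to coinsurance.
Coinsurance: €16463 × 20% = €3292.60.
So the traveler owes €1610 + €3292.60 = €4902.60 before any cap.
Cumulative spending €240 + €4902.60 = €5142.60 stays under the €7500 maximum.
Insurer pays the balance: €18073 − €4902.60 = €13170.40.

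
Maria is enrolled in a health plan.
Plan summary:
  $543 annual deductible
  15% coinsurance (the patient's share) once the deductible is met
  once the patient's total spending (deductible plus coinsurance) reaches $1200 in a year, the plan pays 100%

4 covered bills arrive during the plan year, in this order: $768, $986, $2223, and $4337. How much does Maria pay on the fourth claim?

$141.90

Claim 1 ($768): $543 finishes the deductible; $225 goes to coinsurance; patient's 15% is $33.75. Cost to patient: $576.75. OOP to date $576.75.
Claim 2 ($986): deductible already satisfied, so patient's share is 15% × $986 = $147.90. Patient owes $147.90 (running OOP $724.65).
Claim 3 ($2223): deductible met; 15% of $2223 = $333.45. Patient pays $333.45; OOP now $1058.10.
Claim 4 ($4337): deductible met; 15% of $4337 = $650.55. Adding that to $1058.10 gives $1708.65, past the $1200 cap; patient pays only $1200 − $1058.10 = $141.90.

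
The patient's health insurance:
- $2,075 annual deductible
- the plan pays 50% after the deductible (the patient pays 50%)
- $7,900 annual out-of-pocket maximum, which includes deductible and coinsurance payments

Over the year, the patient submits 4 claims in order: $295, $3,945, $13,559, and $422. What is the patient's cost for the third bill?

$4,742.50

Claim 1 ($295): all of it applies to the deductible. Patient owes $295 (running OOP $295).
Claim 2 ($3,945): deductible takes $1,780, $2,165 remains; coinsurance $2,165 × 50% = $1,082.50. Patient owes $2,862.50 (running OOP $3,157.50).
Claim 3 ($13,559): deductible already satisfied, so patient's share is 50% × $13,559 = $6,779.50. Adding that to $3,157.50 gives $9,937, past the $7,900 cap; patient pays only $7,900 − $3,157.50 = $4,742.50.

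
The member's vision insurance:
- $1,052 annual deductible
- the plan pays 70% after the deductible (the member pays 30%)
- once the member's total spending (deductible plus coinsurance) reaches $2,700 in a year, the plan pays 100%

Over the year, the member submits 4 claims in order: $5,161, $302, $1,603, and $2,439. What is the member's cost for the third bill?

$324.70

#1 ($5,161): $1,052 finishes the deductible; $4,109 goes to coinsurance; member's 30% is $1,232.70. Member pays $2,284.70; OOP now $2,284.70.
#2 ($302): deductible met; 30% of $302 = $90.60. Member owes $90.60 (running OOP $2,375.30).
#3 ($1,603): deductible met; 30% of $1,603 = $480.90. That would push OOP to $2,856.20, over the $2,700 cap, so member pays $2,700 − $2,375.30 = $324.70.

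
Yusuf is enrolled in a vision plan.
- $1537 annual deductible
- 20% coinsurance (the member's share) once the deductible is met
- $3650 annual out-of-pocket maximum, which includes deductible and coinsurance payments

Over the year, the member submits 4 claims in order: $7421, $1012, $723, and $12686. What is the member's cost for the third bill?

$144.60

Bill 1, $7421: deductible takes $1537, $5884 remains; coinsurance $5884 × 20% = $1176.80. Member owes $2713.80 (running OOP $2713.80).
Bill 2, $1012: deductible met; 20% of $1012 = $202.40. Member pays $202.40; OOP now $2916.20.
Bill 3, $723: deductible met; 20% of $723 = $144.60. Cost to member: $144.60. OOP to date $3060.80.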